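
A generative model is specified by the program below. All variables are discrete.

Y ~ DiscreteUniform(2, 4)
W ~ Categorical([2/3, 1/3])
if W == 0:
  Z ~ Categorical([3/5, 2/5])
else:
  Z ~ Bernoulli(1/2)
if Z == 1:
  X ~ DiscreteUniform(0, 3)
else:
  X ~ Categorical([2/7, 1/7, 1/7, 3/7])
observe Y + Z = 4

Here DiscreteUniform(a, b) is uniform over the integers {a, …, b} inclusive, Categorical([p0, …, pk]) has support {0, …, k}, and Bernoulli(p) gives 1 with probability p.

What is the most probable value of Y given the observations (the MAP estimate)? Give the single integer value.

Enumerate traces; 16 have nonzero weight after conditioning:
  (Y=3, W=0, Z=1, X=0) weight 1/45
  (Y=3, W=0, Z=1, X=1) weight 1/45
  (Y=3, W=0, Z=1, X=2) weight 1/45
  (Y=3, W=0, Z=1, X=3) weight 1/45
  (Y=3, W=1, Z=1, X=0) weight 1/72
  (Y=3, W=1, Z=1, X=1) weight 1/72
  (Y=3, W=1, Z=1, X=2) weight 1/72
  (Y=3, W=1, Z=1, X=3) weight 1/72
  (Y=4, W=0, Z=0, X=0) weight 4/105
  … 7 more
Group by Y:
  weight(Y=3) = 13/90
  weight(Y=4) = 17/90
Total weight = 13/90 + 17/90 = 1/3
P(Y=3 | obs) = 13/90 / 1/3 = 13/30
P(Y=4 | obs) = 17/90 / 1/3 = 17/30
argmax = 4

argmax_v P(Y = v | obs) = 4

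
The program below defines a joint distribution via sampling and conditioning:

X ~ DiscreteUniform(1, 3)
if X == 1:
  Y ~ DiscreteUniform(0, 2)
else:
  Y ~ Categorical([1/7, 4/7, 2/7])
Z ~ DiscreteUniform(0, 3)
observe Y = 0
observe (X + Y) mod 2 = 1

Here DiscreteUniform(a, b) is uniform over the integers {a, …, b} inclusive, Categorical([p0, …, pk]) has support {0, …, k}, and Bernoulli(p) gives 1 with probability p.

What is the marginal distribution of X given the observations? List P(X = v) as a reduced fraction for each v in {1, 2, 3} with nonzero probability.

P(X=1) = 7/10, P(X=3) = 3/10

Enumerate traces; 8 have nonzero weight after conditioning:
  (X=1, Y=0, Z=0) weight 1/36
  (X=1, Y=0, Z=1) weight 1/36
  (X=1, Y=0, Z=2) weight 1/36
  (X=1, Y=0, Z=3) weight 1/36
  (X=3, Y=0, Z=0) weight 1/84
  (X=3, Y=0, Z=1) weight 1/84
  (X=3, Y=0, Z=2) weight 1/84
  (X=3, Y=0, Z=3) weight 1/84
Group by X:
  weight(X=1) = 1/9
  weight(X=3) = 1/21
Total weight = 1/9 + 1/21 = 10/63
P(X=1 | obs) = 1/9 / 10/63 = 7/10
P(X=3 | obs) = 1/21 / 10/63 = 3/10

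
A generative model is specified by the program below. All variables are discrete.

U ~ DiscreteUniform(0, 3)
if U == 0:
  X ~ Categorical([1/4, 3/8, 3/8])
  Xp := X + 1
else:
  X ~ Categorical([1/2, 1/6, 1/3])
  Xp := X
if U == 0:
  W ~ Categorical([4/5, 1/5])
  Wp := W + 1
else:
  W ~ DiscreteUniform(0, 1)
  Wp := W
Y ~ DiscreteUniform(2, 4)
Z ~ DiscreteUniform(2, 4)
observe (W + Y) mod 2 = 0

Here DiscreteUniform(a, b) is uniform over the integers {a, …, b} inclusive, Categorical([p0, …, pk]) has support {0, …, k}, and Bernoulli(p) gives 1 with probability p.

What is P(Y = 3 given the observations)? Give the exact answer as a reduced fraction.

Enumerate traces; 108 have nonzero weight after conditioning:
  (U=0, X=0, W=0, Y=2, Z=2) weight 1/180
  (U=0, X=0, W=0, Y=2, Z=3) weight 1/180
  (U=0, X=0, W=0, Y=2, Z=4) weight 1/180
  (U=0, X=0, W=0, Y=4, Z=2) weight 1/180
  (U=0, X=0, W=0, Y=4, Z=3) weight 1/180
  (U=0, X=0, W=0, Y=4, Z=4) weight 1/180
  (U=0, X=0, W=1, Y=3, Z=2) weight 1/720
  (U=0, X=0, W=1, Y=3, Z=3) weight 1/720
  … 100 more
Group by Y:
  weight(Y=2) = 23/120
  weight(Y=3) = 17/120
  weight(Y=4) = 23/120
Total weight = 23/120 + 17/120 + 23/120 = 21/40
P(Y=2 | obs) = 23/120 / 21/40 = 23/63
P(Y=3 | obs) = 17/120 / 21/40 = 17/63
P(Y=4 | obs) = 23/120 / 21/40 = 23/63

P(Y = 3 | obs) = 17/63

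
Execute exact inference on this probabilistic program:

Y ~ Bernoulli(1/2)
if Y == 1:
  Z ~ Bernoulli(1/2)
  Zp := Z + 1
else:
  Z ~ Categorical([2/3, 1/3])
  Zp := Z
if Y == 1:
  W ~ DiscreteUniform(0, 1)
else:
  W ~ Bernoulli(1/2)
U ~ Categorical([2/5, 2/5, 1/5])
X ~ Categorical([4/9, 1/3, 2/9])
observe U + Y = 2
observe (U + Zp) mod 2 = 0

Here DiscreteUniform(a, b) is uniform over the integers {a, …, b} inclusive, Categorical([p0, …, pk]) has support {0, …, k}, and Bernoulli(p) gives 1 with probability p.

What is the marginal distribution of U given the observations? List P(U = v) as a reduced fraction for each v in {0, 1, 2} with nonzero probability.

P(U=1) = 3/5, P(U=2) = 2/5

Enumerate traces; 12 have nonzero weight after conditioning:
  (Y=0, Z=0, W=0, U=2, X=0) weight 2/135
  (Y=0, Z=0, W=0, U=2, X=1) weight 1/90
  (Y=0, Z=0, W=0, U=2, X=2) weight 1/135
  (Y=0, Z=0, W=1, U=2, X=0) weight 2/135
  (Y=0, Z=0, W=1, U=2, X=1) weight 1/90
  (Y=0, Z=0, W=1, U=2, X=2) weight 1/135
  (Y=1, Z=0, W=0, U=1, X=0) weight 1/45
  (Y=1, Z=0, W=0, U=1, X=1) weight 1/60
  … 4 more
Group by U:
  weight(U=1) = 1/10
  weight(U=2) = 1/15
Total weight = 1/10 + 1/15 = 1/6
P(U=1 | obs) = 1/10 / 1/6 = 3/5
P(U=2 | obs) = 1/15 / 1/6 = 2/5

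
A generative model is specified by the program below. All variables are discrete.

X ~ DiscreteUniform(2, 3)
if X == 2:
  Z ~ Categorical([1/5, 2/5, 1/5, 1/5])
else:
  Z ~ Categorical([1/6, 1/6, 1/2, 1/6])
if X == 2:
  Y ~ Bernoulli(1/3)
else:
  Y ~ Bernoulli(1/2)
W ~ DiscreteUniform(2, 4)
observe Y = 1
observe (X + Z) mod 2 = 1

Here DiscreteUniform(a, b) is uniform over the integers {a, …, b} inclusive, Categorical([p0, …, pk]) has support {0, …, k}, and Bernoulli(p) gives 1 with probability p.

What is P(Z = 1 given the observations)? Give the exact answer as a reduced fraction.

Enumerate traces; 12 have nonzero weight after conditioning:
  (X=2, Z=1, Y=1, W=2) weight 1/45
  (X=2, Z=1, Y=1, W=3) weight 1/45
  (X=2, Z=1, Y=1, W=4) weight 1/45
  (X=2, Z=3, Y=1, W=2) weight 1/90
  (X=2, Z=3, Y=1, W=3) weight 1/90
  (X=2, Z=3, Y=1, W=4) weight 1/90
  (X=3, Z=0, Y=1, W=2) weight 1/72
  (X=3, Z=0, Y=1, W=3) weight 1/72
  (X=3, Z=2, Y=1, W=2) weight 1/24
  … 3 more
Group by Z:
  weight(Z=0) = 1/24
  weight(Z=1) = 1/15
  weight(Z=2) = 1/8
  weight(Z=3) = 1/30
Total weight = 1/24 + 1/15 + 1/8 + 1/30 = 4/15
P(Z=0 | obs) = 1/24 / 4/15 = 5/32
P(Z=1 | obs) = 1/15 / 4/15 = 1/4
P(Z=2 | obs) = 1/8 / 4/15 = 15/32
P(Z=3 | obs) = 1/30 / 4/15 = 1/8

P(Z = 1 | obs) = 1/4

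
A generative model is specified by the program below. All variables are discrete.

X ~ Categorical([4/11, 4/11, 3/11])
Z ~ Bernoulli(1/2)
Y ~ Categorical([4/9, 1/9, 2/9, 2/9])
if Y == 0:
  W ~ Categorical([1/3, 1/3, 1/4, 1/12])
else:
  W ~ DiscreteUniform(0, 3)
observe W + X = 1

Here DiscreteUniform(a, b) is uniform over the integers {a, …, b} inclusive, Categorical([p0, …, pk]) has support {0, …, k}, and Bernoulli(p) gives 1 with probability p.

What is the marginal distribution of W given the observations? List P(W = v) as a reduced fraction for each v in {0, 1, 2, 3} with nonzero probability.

Enumerate traces; 16 have nonzero weight after conditioning:
  (X=0, Z=0, Y=0, W=1) weight 8/297
  (X=0, Z=0, Y=1, W=1) weight 1/198
  (X=0, Z=0, Y=2, W=1) weight 1/99
  (X=0, Z=0, Y=3, W=1) weight 1/99
  (X=0, Z=1, Y=0, W=1) weight 8/297
  (X=0, Z=1, Y=1, W=1) weight 1/198
  (X=0, Z=1, Y=2, W=1) weight 1/99
  (X=0, Z=1, Y=3, W=1) weight 1/99
  (X=1, Z=0, Y=0, W=0) weight 8/297
  … 7 more
Group by W:
  weight(W=0) = 31/297
  weight(W=1) = 31/297
Total weight = 31/297 + 31/297 = 62/297
P(W=0 | obs) = 31/297 / 62/297 = 1/2
P(W=1 | obs) = 31/297 / 62/297 = 1/2

P(W=0) = 1/2, P(W=1) = 1/2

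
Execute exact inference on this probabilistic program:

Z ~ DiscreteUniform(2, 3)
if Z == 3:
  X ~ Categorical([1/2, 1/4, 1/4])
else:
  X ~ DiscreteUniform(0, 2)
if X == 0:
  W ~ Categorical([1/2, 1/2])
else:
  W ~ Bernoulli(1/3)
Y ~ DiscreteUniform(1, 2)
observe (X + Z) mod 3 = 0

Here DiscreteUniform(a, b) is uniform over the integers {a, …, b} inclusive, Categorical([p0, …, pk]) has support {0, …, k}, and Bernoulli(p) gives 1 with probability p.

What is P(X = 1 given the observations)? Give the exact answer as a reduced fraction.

P(X = 1 | obs) = 2/5

Enumerate traces; 8 have nonzero weight after conditioning:
  (Z=2, X=1, W=0, Y=1) weight 1/18
  (Z=2, X=1, W=0, Y=2) weight 1/18
  (Z=2, X=1, W=1, Y=1) weight 1/36
  (Z=2, X=1, W=1, Y=2) weight 1/36
  (Z=3, X=0, W=0, Y=1) weight 1/16
  (Z=3, X=0, W=0, Y=2) weight 1/16
  (Z=3, X=0, W=1, Y=1) weight 1/16
  (Z=3, X=0, W=1, Y=2) weight 1/16
Group by X:
  weight(X=0) = 1/4
  weight(X=1) = 1/6
Total weight = 1/4 + 1/6 = 5/12
P(X=0 | obs) = 1/4 / 5/12 = 3/5
P(X=1 | obs) = 1/6 / 5/12 = 2/5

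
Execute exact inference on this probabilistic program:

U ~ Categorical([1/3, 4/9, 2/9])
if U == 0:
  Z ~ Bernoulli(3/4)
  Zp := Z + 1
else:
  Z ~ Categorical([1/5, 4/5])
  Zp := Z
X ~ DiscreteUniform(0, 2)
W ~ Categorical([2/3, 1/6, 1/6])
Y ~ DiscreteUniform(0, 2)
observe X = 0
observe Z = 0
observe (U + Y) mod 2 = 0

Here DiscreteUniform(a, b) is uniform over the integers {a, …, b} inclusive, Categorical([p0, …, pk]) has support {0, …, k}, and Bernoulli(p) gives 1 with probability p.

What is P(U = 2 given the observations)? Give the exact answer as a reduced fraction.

P(U = 2 | obs) = 8/31

Enumerate traces; 15 have nonzero weight after conditioning:
  (U=0, Z=0, X=0, W=0, Y=0) weight 1/162
  (U=0, Z=0, X=0, W=0, Y=2) weight 1/162
  (U=0, Z=0, X=0, W=1, Y=0) weight 1/648
  (U=0, Z=0, X=0, W=1, Y=2) weight 1/648
  (U=0, Z=0, X=0, W=2, Y=0) weight 1/648
  (U=0, Z=0, X=0, W=2, Y=2) weight 1/648
  (U=1, Z=0, X=0, W=0, Y=1) weight 8/1215
  (U=1, Z=0, X=0, W=1, Y=1) weight 2/1215
  (U=2, Z=0, X=0, W=0, Y=0) weight 4/1215
  … 6 more
Group by U:
  weight(U=0) = 1/54
  weight(U=1) = 4/405
  weight(U=2) = 4/405
Total weight = 1/54 + 4/405 + 4/405 = 31/810
P(U=0 | obs) = 1/54 / 31/810 = 15/31
P(U=1 | obs) = 4/405 / 31/810 = 8/31
P(U=2 | obs) = 4/405 / 31/810 = 8/31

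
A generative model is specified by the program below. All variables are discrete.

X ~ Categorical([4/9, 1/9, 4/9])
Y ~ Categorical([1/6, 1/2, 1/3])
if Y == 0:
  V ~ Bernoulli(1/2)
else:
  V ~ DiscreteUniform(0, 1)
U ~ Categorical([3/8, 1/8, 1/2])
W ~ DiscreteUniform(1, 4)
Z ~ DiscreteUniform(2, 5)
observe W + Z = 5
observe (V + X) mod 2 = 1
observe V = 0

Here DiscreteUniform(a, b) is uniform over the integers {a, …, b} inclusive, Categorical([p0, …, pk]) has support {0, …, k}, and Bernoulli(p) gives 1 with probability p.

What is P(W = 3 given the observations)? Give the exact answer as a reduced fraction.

P(W = 3 | obs) = 1/3

Enumerate traces; 27 have nonzero weight after conditioning:
  (X=1, Y=0, V=0, U=0, W=1, Z=4) weight 1/4608
  (X=1, Y=0, V=0, U=0, W=2, Z=3) weight 1/4608
  (X=1, Y=0, V=0, U=0, W=3, Z=2) weight 1/4608
  (X=1, Y=0, V=0, U=1, W=1, Z=4) weight 1/13824
  (X=1, Y=0, V=0, U=1, W=2, Z=3) weight 1/13824
  (X=1, Y=0, V=0, U=1, W=3, Z=2) weight 1/13824
  (X=1, Y=0, V=0, U=2, W=1, Z=4) weight 1/3456
  (X=1, Y=0, V=0, U=2, W=2, Z=3) weight 1/3456
  … 19 more
Group by W:
  weight(W=1) = 1/288
  weight(W=2) = 1/288
  weight(W=3) = 1/288
Total weight = 1/288 + 1/288 + 1/288 = 1/96
P(W=1 | obs) = 1/288 / 1/96 = 1/3
P(W=2 | obs) = 1/288 / 1/96 = 1/3
P(W=3 | obs) = 1/288 / 1/96 = 1/3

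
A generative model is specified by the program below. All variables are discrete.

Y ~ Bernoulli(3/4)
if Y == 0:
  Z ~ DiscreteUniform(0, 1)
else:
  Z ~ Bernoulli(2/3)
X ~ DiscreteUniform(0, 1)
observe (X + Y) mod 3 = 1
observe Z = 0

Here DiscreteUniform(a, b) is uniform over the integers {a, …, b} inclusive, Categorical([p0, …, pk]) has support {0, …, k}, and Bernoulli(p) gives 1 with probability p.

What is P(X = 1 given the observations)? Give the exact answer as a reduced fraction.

P(X = 1 | obs) = 1/3

Enumerate traces; 2 have nonzero weight after conditioning:
  (Y=0, Z=0, X=1) weight 1/16
  (Y=1, Z=0, X=0) weight 1/8
Group by X:
  weight(X=0) = 1/8
  weight(X=1) = 1/16
Total weight = 1/8 + 1/16 = 3/16
P(X=0 | obs) = 1/8 / 3/16 = 2/3
P(X=1 | obs) = 1/16 / 3/16 = 1/3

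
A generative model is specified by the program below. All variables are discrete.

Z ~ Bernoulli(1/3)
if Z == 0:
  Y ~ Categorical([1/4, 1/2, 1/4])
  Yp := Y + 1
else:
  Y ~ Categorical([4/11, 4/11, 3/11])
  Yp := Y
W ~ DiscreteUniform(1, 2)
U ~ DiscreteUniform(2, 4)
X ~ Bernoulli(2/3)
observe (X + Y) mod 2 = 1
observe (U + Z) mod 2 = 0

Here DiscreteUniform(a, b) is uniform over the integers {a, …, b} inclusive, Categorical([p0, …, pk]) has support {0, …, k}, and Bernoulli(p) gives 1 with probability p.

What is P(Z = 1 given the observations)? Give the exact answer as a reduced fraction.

P(Z = 1 | obs) = 3/14

Enumerate traces; 18 have nonzero weight after conditioning:
  (Z=0, Y=0, W=1, U=2, X=1) weight 1/54
  (Z=0, Y=0, W=1, U=4, X=1) weight 1/54
  (Z=0, Y=0, W=2, U=2, X=1) weight 1/54
  (Z=0, Y=0, W=2, U=4, X=1) weight 1/54
  (Z=0, Y=1, W=1, U=2, X=0) weight 1/54
  (Z=0, Y=1, W=1, U=4, X=0) weight 1/54
  (Z=0, Y=1, W=2, U=2, X=0) weight 1/54
  (Z=0, Y=1, W=2, U=4, X=0) weight 1/54
  (Z=1, Y=0, W=1, U=3, X=1) weight 4/297
  … 9 more
Group by Z:
  weight(Z=0) = 2/9
  weight(Z=1) = 2/33
Total weight = 2/9 + 2/33 = 28/99
P(Z=0 | obs) = 2/9 / 28/99 = 11/14
P(Z=1 | obs) = 2/33 / 28/99 = 3/14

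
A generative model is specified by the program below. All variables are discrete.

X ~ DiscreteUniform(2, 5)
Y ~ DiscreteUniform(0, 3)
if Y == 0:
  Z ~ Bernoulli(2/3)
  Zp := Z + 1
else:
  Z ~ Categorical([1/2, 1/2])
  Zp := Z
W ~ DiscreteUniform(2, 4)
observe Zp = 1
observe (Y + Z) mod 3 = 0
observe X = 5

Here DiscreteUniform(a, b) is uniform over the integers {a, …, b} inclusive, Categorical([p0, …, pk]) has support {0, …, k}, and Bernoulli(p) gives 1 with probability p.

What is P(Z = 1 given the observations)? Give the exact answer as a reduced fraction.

P(Z = 1 | obs) = 3/5

Enumerate traces; 6 have nonzero weight after conditioning:
  (X=5, Y=0, Z=0, W=2) weight 1/144
  (X=5, Y=0, Z=0, W=3) weight 1/144
  (X=5, Y=0, Z=0, W=4) weight 1/144
  (X=5, Y=2, Z=1, W=2) weight 1/96
  (X=5, Y=2, Z=1, W=3) weight 1/96
  (X=5, Y=2, Z=1, W=4) weight 1/96
Group by Z:
  weight(Z=0) = 1/48
  weight(Z=1) = 1/32
Total weight = 1/48 + 1/32 = 5/96
P(Z=0 | obs) = 1/48 / 5/96 = 2/5
P(Z=1 | obs) = 1/32 / 5/96 = 3/5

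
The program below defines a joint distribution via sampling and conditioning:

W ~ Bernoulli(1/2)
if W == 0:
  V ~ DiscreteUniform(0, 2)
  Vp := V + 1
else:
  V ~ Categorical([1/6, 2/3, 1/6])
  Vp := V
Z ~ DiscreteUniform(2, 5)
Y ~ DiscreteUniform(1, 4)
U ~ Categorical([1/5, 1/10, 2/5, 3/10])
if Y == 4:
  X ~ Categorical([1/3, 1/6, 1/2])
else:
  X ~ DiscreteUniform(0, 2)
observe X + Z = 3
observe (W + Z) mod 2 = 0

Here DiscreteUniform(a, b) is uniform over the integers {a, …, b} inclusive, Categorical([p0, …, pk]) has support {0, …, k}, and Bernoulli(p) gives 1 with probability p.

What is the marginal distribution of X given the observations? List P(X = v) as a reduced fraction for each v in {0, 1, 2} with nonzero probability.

P(X=0) = 8/15, P(X=1) = 7/15

Enumerate traces; 96 have nonzero weight after conditioning:
  (W=0, V=0, Z=2, Y=1, U=0, X=1) weight 1/1440
  (W=0, V=0, Z=2, Y=1, U=1, X=1) weight 1/2880
  (W=0, V=0, Z=2, Y=1, U=2, X=1) weight 1/720
  (W=0, V=0, Z=2, Y=1, U=3, X=1) weight 1/960
  (W=0, V=0, Z=2, Y=2, U=0, X=1) weight 1/1440
  (W=0, V=0, Z=2, Y=2, U=1, X=1) weight 1/2880
  (W=0, V=0, Z=2, Y=2, U=2, X=1) weight 1/720
  (W=0, V=0, Z=2, Y=2, U=3, X=1) weight 1/960
  (W=1, V=0, Z=3, Y=1, U=0, X=0) weight 1/2880
  … 87 more
Group by X:
  weight(X=0) = 1/24
  weight(X=1) = 7/192
Total weight = 1/24 + 7/192 = 5/64
P(X=0 | obs) = 1/24 / 5/64 = 8/15
P(X=1 | obs) = 7/192 / 5/64 = 7/15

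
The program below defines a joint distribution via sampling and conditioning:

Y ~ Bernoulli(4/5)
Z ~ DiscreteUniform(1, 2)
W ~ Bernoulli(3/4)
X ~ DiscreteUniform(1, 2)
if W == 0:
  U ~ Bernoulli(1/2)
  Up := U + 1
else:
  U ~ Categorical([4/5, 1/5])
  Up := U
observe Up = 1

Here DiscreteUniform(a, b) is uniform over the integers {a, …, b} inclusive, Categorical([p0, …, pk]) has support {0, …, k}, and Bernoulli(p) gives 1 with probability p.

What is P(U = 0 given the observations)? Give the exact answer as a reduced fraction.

Enumerate traces; 16 have nonzero weight after conditioning:
  (Y=0, Z=1, W=0, X=1, U=0) weight 1/160
  (Y=0, Z=1, W=0, X=2, U=0) weight 1/160
  (Y=0, Z=1, W=1, X=1, U=1) weight 3/400
  (Y=0, Z=1, W=1, X=2, U=1) weight 3/400
  (Y=0, Z=2, W=0, X=1, U=0) weight 1/160
  (Y=0, Z=2, W=0, X=2, U=0) weight 1/160
  (Y=0, Z=2, W=1, X=1, U=1) weight 3/400
  (Y=0, Z=2, W=1, X=2, U=1) weight 3/400
  … 8 more
Group by U:
  weight(U=0) = 1/8
  weight(U=1) = 3/20
Total weight = 1/8 + 3/20 = 11/40
P(U=0 | obs) = 1/8 / 11/40 = 5/11
P(U=1 | obs) = 3/20 / 11/40 = 6/11

P(U = 0 | obs) = 5/11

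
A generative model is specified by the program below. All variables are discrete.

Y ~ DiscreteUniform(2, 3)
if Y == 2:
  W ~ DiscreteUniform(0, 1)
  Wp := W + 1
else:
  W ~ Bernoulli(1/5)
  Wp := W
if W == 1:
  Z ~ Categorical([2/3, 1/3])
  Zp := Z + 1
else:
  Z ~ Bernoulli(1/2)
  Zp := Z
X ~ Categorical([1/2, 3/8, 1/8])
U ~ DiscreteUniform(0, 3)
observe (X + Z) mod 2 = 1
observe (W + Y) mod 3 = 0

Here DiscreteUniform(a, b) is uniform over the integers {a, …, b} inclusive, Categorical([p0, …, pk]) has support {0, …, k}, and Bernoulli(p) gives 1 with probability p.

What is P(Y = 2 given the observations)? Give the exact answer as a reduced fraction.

P(Y = 2 | obs) = 55/151

Enumerate traces; 24 have nonzero weight after conditioning:
  (Y=2, W=1, Z=0, X=1, U=0) weight 1/64
  (Y=2, W=1, Z=0, X=1, U=1) weight 1/64
  (Y=2, W=1, Z=0, X=1, U=2) weight 1/64
  (Y=2, W=1, Z=0, X=1, U=3) weight 1/64
  (Y=2, W=1, Z=1, X=0, U=0) weight 1/96
  (Y=2, W=1, Z=1, X=0, U=1) weight 1/96
  (Y=2, W=1, Z=1, X=0, U=2) weight 1/96
  (Y=2, W=1, Z=1, X=0, U=3) weight 1/96
  (Y=3, W=0, Z=0, X=1, U=0) weight 3/160
  … 15 more
Group by Y:
  weight(Y=2) = 11/96
  weight(Y=3) = 1/5
Total weight = 11/96 + 1/5 = 151/480
P(Y=2 | obs) = 11/96 / 151/480 = 55/151
P(Y=3 | obs) = 1/5 / 151/480 = 96/151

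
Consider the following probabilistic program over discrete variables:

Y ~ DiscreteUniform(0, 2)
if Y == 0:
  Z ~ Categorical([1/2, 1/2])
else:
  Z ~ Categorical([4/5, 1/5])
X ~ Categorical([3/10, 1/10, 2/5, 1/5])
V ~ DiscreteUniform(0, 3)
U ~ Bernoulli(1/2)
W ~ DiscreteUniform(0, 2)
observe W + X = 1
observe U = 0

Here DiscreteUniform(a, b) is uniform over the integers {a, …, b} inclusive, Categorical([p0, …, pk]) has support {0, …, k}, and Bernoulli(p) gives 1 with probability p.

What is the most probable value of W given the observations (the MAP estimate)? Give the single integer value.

Enumerate traces; 48 have nonzero weight after conditioning:
  (Y=0, Z=0, X=0, V=0, U=0, W=1) weight 1/480
  (Y=0, Z=0, X=0, V=1, U=0, W=1) weight 1/480
  (Y=0, Z=0, X=0, V=2, U=0, W=1) weight 1/480
  (Y=0, Z=0, X=0, V=3, U=0, W=1) weight 1/480
  (Y=0, Z=0, X=1, V=0, U=0, W=0) weight 1/1440
  (Y=0, Z=0, X=1, V=1, U=0, W=0) weight 1/1440
  (Y=0, Z=0, X=1, V=2, U=0, W=0) weight 1/1440
  (Y=0, Z=0, X=1, V=3, U=0, W=0) weight 1/1440
  … 40 more
Group by W:
  weight(W=0) = 1/60
  weight(W=1) = 1/20
Total weight = 1/60 + 1/20 = 1/15
P(W=0 | obs) = 1/60 / 1/15 = 1/4
P(W=1 | obs) = 1/20 / 1/15 = 3/4
argmax = 1

argmax_v P(W = v | obs) = 1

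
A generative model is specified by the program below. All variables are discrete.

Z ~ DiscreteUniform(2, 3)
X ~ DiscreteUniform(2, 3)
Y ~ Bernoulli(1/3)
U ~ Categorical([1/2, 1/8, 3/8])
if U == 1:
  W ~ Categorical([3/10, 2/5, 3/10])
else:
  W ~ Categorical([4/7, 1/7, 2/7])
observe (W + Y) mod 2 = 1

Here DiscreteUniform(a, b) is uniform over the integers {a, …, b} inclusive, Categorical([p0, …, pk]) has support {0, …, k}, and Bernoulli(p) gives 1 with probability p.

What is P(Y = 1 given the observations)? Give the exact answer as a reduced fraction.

P(Y = 1 | obs) = 33/47

Enumerate traces; 36 have nonzero weight after conditioning:
  (Z=2, X=2, Y=0, U=0, W=1) weight 1/84
  (Z=2, X=2, Y=0, U=1, W=1) weight 1/120
  (Z=2, X=2, Y=0, U=2, W=1) weight 1/112
  (Z=2, X=2, Y=1, U=0, W=0) weight 1/42
  (Z=2, X=2, Y=1, U=0, W=2) weight 1/84
  (Z=2, X=2, Y=1, U=1, W=0) weight 1/320
  (Z=2, X=2, Y=1, U=1, W=2) weight 1/320
  (Z=2, X=2, Y=1, U=2, W=0) weight 1/56
  … 28 more
Group by Y:
  weight(Y=0) = 7/60
  weight(Y=1) = 11/40
Total weight = 7/60 + 11/40 = 47/120
P(Y=0 | obs) = 7/60 / 47/120 = 14/47
P(Y=1 | obs) = 11/40 / 47/120 = 33/47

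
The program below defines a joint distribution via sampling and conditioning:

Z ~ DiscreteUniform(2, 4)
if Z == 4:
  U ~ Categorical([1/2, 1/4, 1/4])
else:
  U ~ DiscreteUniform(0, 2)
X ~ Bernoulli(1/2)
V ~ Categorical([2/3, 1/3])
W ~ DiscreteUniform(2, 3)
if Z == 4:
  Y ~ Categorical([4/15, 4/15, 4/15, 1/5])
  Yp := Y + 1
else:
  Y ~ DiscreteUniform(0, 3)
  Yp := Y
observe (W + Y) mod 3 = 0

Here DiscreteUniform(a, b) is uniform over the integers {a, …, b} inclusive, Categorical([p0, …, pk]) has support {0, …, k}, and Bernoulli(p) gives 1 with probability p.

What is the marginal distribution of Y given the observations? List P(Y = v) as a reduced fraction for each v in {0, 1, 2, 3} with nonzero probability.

P(Y=0) = 23/67, P(Y=1) = 23/67, P(Y=3) = 21/67

Enumerate traces; 108 have nonzero weight after conditioning:
  (Z=2, U=0, X=0, V=0, W=2, Y=1) weight 1/216
  (Z=2, U=0, X=0, V=0, W=3, Y=0) weight 1/216
  (Z=2, U=0, X=0, V=0, W=3, Y=3) weight 1/216
  (Z=2, U=0, X=0, V=1, W=2, Y=1) weight 1/432
  (Z=2, U=0, X=0, V=1, W=3, Y=0) weight 1/432
  (Z=2, U=0, X=0, V=1, W=3, Y=3) weight 1/432
  (Z=2, U=0, X=1, V=0, W=2, Y=1) weight 1/216
  (Z=2, U=0, X=1, V=0, W=3, Y=0) weight 1/216
  … 100 more
Group by Y:
  weight(Y=0) = 23/180
  weight(Y=1) = 23/180
  weight(Y=3) = 7/60
Total weight = 23/180 + 23/180 + 7/60 = 67/180
P(Y=0 | obs) = 23/180 / 67/180 = 23/67
P(Y=1 | obs) = 23/180 / 67/180 = 23/67
P(Y=3 | obs) = 7/60 / 67/180 = 21/67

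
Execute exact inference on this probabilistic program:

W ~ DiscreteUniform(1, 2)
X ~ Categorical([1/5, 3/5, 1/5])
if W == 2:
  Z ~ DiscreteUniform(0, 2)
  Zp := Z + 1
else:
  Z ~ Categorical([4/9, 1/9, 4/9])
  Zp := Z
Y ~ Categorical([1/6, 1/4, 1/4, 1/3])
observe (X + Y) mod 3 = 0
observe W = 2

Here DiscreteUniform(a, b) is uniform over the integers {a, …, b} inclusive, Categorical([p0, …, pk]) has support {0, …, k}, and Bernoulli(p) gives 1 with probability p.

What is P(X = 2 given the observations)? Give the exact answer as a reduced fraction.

Enumerate traces; 12 have nonzero weight after conditioning:
  (W=2, X=0, Z=0, Y=0) weight 1/180
  (W=2, X=0, Z=0, Y=3) weight 1/90
  (W=2, X=0, Z=1, Y=0) weight 1/180
  (W=2, X=0, Z=1, Y=3) weight 1/90
  (W=2, X=0, Z=2, Y=0) weight 1/180
  (W=2, X=0, Z=2, Y=3) weight 1/90
  (W=2, X=1, Z=0, Y=2) weight 1/40
  (W=2, X=1, Z=1, Y=2) weight 1/40
  (W=2, X=2, Z=0, Y=1) weight 1/120
  … 3 more
Group by X:
  weight(X=0) = 1/20
  weight(X=1) = 3/40
  weight(X=2) = 1/40
Total weight = 1/20 + 3/40 + 1/40 = 3/20
P(X=0 | obs) = 1/20 / 3/20 = 1/3
P(X=1 | obs) = 3/40 / 3/20 = 1/2
P(X=2 | obs) = 1/40 / 3/20 = 1/6

P(X = 2 | obs) = 1/6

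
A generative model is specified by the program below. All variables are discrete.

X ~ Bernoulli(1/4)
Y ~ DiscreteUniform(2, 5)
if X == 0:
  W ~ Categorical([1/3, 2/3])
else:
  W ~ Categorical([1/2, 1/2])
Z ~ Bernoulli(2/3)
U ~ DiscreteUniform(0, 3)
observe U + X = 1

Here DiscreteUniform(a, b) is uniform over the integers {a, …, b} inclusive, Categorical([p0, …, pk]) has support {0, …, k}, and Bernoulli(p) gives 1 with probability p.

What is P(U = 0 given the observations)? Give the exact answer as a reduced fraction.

Enumerate traces; 32 have nonzero weight after conditioning:
  (X=0, Y=2, W=0, Z=0, U=1) weight 1/192
  (X=0, Y=2, W=0, Z=1, U=1) weight 1/96
  (X=0, Y=2, W=1, Z=0, U=1) weight 1/96
  (X=0, Y=2, W=1, Z=1, U=1) weight 1/48
  (X=0, Y=3, W=0, Z=0, U=1) weight 1/192
  (X=0, Y=3, W=0, Z=1, U=1) weight 1/96
  (X=0, Y=3, W=1, Z=0, U=1) weight 1/96
  (X=0, Y=3, W=1, Z=1, U=1) weight 1/48
  (X=1, Y=2, W=0, Z=0, U=0) weight 1/384
  … 23 more
Group by U:
  weight(U=0) = 1/16
  weight(U=1) = 3/16
Total weight = 1/16 + 3/16 = 1/4
P(U=0 | obs) = 1/16 / 1/4 = 1/4
P(U=1 | obs) = 3/16 / 1/4 = 3/4

P(U = 0 | obs) = 1/4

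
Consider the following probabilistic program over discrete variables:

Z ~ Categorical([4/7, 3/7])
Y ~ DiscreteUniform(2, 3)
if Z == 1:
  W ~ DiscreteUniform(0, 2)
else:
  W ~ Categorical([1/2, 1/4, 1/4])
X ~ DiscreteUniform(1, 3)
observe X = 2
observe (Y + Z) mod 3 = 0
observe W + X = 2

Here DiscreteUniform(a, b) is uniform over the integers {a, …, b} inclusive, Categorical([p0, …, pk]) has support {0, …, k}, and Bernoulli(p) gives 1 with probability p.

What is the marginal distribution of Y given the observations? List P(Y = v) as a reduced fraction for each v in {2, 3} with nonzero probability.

Enumerate traces; 2 have nonzero weight after conditioning:
  (Z=0, Y=3, W=0, X=2) weight 1/21
  (Z=1, Y=2, W=0, X=2) weight 1/42
Group by Y:
  weight(Y=2) = 1/42
  weight(Y=3) = 1/21
Total weight = 1/42 + 1/21 = 1/14
P(Y=2 | obs) = 1/42 / 1/14 = 1/3
P(Y=3 | obs) = 1/21 / 1/14 = 2/3

P(Y=2) = 1/3, P(Y=3) = 2/3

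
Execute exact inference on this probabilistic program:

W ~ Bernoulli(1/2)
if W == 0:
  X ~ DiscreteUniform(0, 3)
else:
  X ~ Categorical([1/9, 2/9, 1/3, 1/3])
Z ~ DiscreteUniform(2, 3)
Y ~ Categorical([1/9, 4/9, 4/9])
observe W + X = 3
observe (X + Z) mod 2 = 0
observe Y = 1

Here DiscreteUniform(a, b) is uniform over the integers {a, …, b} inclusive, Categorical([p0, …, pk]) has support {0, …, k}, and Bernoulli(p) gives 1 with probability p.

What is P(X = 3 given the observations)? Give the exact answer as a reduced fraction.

P(X = 3 | obs) = 3/7

Enumerate traces; 2 have nonzero weight after conditioning:
  (W=0, X=3, Z=3, Y=1) weight 1/36
  (W=1, X=2, Z=2, Y=1) weight 1/27
Group by X:
  weight(X=2) = 1/27
  weight(X=3) = 1/36
Total weight = 1/27 + 1/36 = 7/108
P(X=2 | obs) = 1/27 / 7/108 = 4/7
P(X=3 | obs) = 1/36 / 7/108 = 3/7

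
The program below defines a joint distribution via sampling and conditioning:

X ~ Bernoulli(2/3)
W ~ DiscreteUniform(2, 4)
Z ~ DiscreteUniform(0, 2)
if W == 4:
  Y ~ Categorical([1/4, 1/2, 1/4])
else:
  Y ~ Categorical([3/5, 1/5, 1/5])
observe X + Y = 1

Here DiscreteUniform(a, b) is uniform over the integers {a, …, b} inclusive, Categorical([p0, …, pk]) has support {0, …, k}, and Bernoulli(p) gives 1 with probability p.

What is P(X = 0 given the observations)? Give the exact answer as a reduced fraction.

P(X = 0 | obs) = 9/38

Enumerate traces; 18 have nonzero weight after conditioning:
  (X=0, W=2, Z=0, Y=1) weight 1/135
  (X=0, W=2, Z=1, Y=1) weight 1/135
  (X=0, W=2, Z=2, Y=1) weight 1/135
  (X=0, W=3, Z=0, Y=1) weight 1/135
  (X=0, W=3, Z=1, Y=1) weight 1/135
  (X=0, W=3, Z=2, Y=1) weight 1/135
  (X=0, W=4, Z=0, Y=1) weight 1/54
  (X=0, W=4, Z=1, Y=1) weight 1/54
  (X=1, W=2, Z=0, Y=0) weight 2/45
  … 9 more
Group by X:
  weight(X=0) = 1/10
  weight(X=1) = 29/90
Total weight = 1/10 + 29/90 = 19/45
P(X=0 | obs) = 1/10 / 19/45 = 9/38
P(X=1 | obs) = 29/90 / 19/45 = 29/38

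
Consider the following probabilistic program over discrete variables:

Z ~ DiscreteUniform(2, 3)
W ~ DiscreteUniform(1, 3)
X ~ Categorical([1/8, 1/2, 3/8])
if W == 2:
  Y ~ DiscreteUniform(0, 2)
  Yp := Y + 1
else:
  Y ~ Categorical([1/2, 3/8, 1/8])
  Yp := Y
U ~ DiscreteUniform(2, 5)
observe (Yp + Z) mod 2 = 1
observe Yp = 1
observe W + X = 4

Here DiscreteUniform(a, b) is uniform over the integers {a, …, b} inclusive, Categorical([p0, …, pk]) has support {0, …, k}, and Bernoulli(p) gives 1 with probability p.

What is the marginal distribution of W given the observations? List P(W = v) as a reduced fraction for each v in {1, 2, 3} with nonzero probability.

Enumerate traces; 8 have nonzero weight after conditioning:
  (Z=2, W=2, X=2, Y=0, U=2) weight 1/192
  (Z=2, W=2, X=2, Y=0, U=3) weight 1/192
  (Z=2, W=2, X=2, Y=0, U=4) weight 1/192
  (Z=2, W=2, X=2, Y=0, U=5) weight 1/192
  (Z=2, W=3, X=1, Y=1, U=2) weight 1/128
  (Z=2, W=3, X=1, Y=1, U=3) weight 1/128
  (Z=2, W=3, X=1, Y=1, U=4) weight 1/128
  (Z=2, W=3, X=1, Y=1, U=5) weight 1/128
Group by W:
  weight(W=2) = 1/48
  weight(W=3) = 1/32
Total weight = 1/48 + 1/32 = 5/96
P(W=2 | obs) = 1/48 / 5/96 = 2/5
P(W=3 | obs) = 1/32 / 5/96 = 3/5

P(W=2) = 2/5, P(W=3) = 3/5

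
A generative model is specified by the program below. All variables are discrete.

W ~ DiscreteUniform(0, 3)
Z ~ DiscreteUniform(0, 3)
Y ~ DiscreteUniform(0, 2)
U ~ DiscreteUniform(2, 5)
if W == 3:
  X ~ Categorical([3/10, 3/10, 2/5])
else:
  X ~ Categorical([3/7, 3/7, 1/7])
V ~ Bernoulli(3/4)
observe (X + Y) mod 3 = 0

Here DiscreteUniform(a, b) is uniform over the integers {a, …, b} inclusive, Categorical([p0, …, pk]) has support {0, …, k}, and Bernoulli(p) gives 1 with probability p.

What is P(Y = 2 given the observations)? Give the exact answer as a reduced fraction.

Enumerate traces; 384 have nonzero weight after conditioning:
  (W=0, Z=0, Y=0, U=2, X=0, V=0) weight 1/1792
  (W=0, Z=0, Y=0, U=2, X=0, V=1) weight 3/1792
  (W=0, Z=0, Y=0, U=3, X=0, V=0) weight 1/1792
  (W=0, Z=0, Y=0, U=3, X=0, V=1) weight 3/1792
  (W=0, Z=0, Y=0, U=4, X=0, V=0) weight 1/1792
  (W=0, Z=0, Y=0, U=4, X=0, V=1) weight 3/1792
  (W=0, Z=0, Y=0, U=5, X=0, V=0) weight 1/1792
  (W=0, Z=0, Y=0, U=5, X=0, V=1) weight 3/1792
  (W=0, Z=0, Y=1, U=2, X=2, V=0) weight 1/5376
  (W=0, Z=0, Y=2, U=2, X=1, V=0) weight 1/1792
  … 374 more
Group by Y:
  weight(Y=0) = 37/280
  weight(Y=1) = 29/420
  weight(Y=2) = 37/280
Total weight = 37/280 + 29/420 + 37/280 = 1/3
P(Y=0 | obs) = 37/280 / 1/3 = 111/280
P(Y=1 | obs) = 29/420 / 1/3 = 29/140
P(Y=2 | obs) = 37/280 / 1/3 = 111/280

P(Y = 2 | obs) = 111/280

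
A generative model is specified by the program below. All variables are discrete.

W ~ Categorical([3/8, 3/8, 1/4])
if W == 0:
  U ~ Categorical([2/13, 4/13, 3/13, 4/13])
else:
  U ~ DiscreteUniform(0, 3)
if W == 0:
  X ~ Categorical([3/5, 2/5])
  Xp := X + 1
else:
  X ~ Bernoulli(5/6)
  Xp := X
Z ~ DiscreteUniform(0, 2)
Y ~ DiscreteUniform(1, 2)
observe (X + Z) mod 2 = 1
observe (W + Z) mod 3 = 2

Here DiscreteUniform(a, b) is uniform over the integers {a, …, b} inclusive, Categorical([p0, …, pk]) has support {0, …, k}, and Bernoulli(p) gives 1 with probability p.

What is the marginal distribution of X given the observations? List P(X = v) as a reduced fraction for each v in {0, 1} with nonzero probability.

Enumerate traces; 24 have nonzero weight after conditioning:
  (W=0, U=0, X=1, Z=2, Y=1) weight 1/260
  (W=0, U=0, X=1, Z=2, Y=2) weight 1/260
  (W=0, U=1, X=1, Z=2, Y=1) weight 1/130
  (W=0, U=1, X=1, Z=2, Y=2) weight 1/130
  (W=0, U=2, X=1, Z=2, Y=1) weight 3/520
  (W=0, U=2, X=1, Z=2, Y=2) weight 3/520
  (W=0, U=3, X=1, Z=2, Y=1) weight 1/130
  (W=0, U=3, X=1, Z=2, Y=2) weight 1/130
  (W=1, U=0, X=0, Z=1, Y=1) weight 1/384
  … 15 more
Group by X:
  weight(X=0) = 1/48
  weight(X=1) = 43/360
Total weight = 1/48 + 43/360 = 101/720
P(X=0 | obs) = 1/48 / 101/720 = 15/101
P(X=1 | obs) = 43/360 / 101/720 = 86/101

P(X=0) = 15/101, P(X=1) = 86/101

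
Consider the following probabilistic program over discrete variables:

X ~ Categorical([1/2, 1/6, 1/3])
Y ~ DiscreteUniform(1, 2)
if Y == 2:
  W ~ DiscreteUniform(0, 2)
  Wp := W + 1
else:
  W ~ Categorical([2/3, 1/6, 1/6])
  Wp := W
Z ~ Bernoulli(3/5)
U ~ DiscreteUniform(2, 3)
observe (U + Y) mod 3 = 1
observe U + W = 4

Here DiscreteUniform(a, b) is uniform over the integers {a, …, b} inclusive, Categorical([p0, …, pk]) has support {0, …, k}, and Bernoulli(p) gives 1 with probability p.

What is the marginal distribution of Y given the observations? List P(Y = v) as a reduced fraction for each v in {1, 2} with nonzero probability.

P(Y=1) = 1/3, P(Y=2) = 2/3

Enumerate traces; 12 have nonzero weight after conditioning:
  (X=0, Y=1, W=1, Z=0, U=3) weight 1/120
  (X=0, Y=1, W=1, Z=1, U=3) weight 1/80
  (X=0, Y=2, W=2, Z=0, U=2) weight 1/60
  (X=0, Y=2, W=2, Z=1, U=2) weight 1/40
  (X=1, Y=1, W=1, Z=0, U=3) weight 1/360
  (X=1, Y=1, W=1, Z=1, U=3) weight 1/240
  (X=1, Y=2, W=2, Z=0, U=2) weight 1/180
  (X=1, Y=2, W=2, Z=1, U=2) weight 1/120
  … 4 more
Group by Y:
  weight(Y=1) = 1/24
  weight(Y=2) = 1/12
Total weight = 1/24 + 1/12 = 1/8
P(Y=1 | obs) = 1/24 / 1/8 = 1/3
P(Y=2 | obs) = 1/12 / 1/8 = 2/3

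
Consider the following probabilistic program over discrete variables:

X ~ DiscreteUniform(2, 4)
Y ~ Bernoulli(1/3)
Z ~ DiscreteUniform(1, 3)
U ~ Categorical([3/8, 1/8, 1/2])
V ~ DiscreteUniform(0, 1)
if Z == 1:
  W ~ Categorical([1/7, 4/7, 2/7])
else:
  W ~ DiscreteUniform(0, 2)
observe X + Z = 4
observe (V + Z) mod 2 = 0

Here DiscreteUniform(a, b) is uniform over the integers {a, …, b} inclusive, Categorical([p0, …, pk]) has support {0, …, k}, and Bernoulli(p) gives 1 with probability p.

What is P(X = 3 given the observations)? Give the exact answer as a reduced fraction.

Enumerate traces; 36 have nonzero weight after conditioning:
  (X=2, Y=0, Z=2, U=0, V=0, W=0) weight 1/216
  (X=2, Y=0, Z=2, U=0, V=0, W=1) weight 1/216
  (X=2, Y=0, Z=2, U=0, V=0, W=2) weight 1/216
  (X=2, Y=0, Z=2, U=1, V=0, W=0) weight 1/648
  (X=2, Y=0, Z=2, U=1, V=0, W=1) weight 1/648
  (X=2, Y=0, Z=2, U=1, V=0, W=2) weight 1/648
  (X=2, Y=0, Z=2, U=2, V=0, W=0) weight 1/162
  (X=2, Y=0, Z=2, U=2, V=0, W=1) weight 1/162
  (X=3, Y=0, Z=1, U=0, V=1, W=0) weight 1/504
  … 27 more
Group by X:
  weight(X=2) = 1/18
  weight(X=3) = 1/18
Total weight = 1/18 + 1/18 = 1/9
P(X=2 | obs) = 1/18 / 1/9 = 1/2
P(X=3 | obs) = 1/18 / 1/9 = 1/2

P(X = 3 | obs) = 1/2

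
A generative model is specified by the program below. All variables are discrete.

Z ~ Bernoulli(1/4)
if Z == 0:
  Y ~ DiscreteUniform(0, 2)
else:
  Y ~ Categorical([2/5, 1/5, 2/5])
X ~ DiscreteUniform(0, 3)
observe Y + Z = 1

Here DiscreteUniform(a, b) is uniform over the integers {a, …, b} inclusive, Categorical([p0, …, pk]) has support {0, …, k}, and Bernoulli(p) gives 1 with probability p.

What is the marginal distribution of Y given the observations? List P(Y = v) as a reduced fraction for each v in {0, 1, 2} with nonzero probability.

Enumerate traces; 8 have nonzero weight after conditioning:
  (Z=0, Y=1, X=0) weight 1/16
  (Z=0, Y=1, X=1) weight 1/16
  (Z=0, Y=1, X=2) weight 1/16
  (Z=0, Y=1, X=3) weight 1/16
  (Z=1, Y=0, X=0) weight 1/40
  (Z=1, Y=0, X=1) weight 1/40
  (Z=1, Y=0, X=2) weight 1/40
  (Z=1, Y=0, X=3) weight 1/40
Group by Y:
  weight(Y=0) = 1/10
  weight(Y=1) = 1/4
Total weight = 1/10 + 1/4 = 7/20
P(Y=0 | obs) = 1/10 / 7/20 = 2/7
P(Y=1 | obs) = 1/4 / 7/20 = 5/7

P(Y=0) = 2/7, P(Y=1) = 5/7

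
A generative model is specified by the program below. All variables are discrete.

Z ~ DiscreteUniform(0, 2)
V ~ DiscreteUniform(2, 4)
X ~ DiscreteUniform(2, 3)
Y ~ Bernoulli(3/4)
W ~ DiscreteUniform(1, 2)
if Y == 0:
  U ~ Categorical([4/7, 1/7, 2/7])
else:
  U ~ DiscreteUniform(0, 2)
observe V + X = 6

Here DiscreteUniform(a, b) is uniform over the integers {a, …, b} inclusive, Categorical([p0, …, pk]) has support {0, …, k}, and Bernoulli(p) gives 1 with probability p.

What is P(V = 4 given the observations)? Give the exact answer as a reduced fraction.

P(V = 4 | obs) = 1/2

Enumerate traces; 72 have nonzero weight after conditioning:
  (Z=0, V=3, X=3, Y=0, W=1, U=0) weight 1/252
  (Z=0, V=3, X=3, Y=0, W=1, U=1) weight 1/1008
  (Z=0, V=3, X=3, Y=0, W=1, U=2) weight 1/504
  (Z=0, V=3, X=3, Y=0, W=2, U=0) weight 1/252
  (Z=0, V=3, X=3, Y=0, W=2, U=1) weight 1/1008
  (Z=0, V=3, X=3, Y=0, W=2, U=2) weight 1/504
  (Z=0, V=3, X=3, Y=1, W=1, U=0) weight 1/144
  (Z=0, V=3, X=3, Y=1, W=1, U=1) weight 1/144
  (Z=0, V=4, X=2, Y=0, W=1, U=0) weight 1/252
  … 63 more
Group by V:
  weight(V=3) = 1/6
  weight(V=4) = 1/6
Total weight = 1/6 + 1/6 = 1/3
P(V=3 | obs) = 1/6 / 1/3 = 1/2
P(V=4 | obs) = 1/6 / 1/3 = 1/2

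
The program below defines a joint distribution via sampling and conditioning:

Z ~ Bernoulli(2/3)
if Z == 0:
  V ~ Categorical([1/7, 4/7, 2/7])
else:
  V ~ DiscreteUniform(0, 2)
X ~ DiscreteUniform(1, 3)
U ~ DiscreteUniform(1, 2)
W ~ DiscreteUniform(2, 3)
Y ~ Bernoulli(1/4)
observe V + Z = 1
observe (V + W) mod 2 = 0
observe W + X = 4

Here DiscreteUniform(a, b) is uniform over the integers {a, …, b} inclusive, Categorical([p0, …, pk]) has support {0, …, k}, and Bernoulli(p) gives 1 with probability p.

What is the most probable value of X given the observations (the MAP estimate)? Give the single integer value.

Enumerate traces; 8 have nonzero weight after conditioning:
  (Z=0, V=1, X=1, U=1, W=3, Y=0) weight 1/84
  (Z=0, V=1, X=1, U=1, W=3, Y=1) weight 1/252
  (Z=0, V=1, X=1, U=2, W=3, Y=0) weight 1/84
  (Z=0, V=1, X=1, U=2, W=3, Y=1) weight 1/252
  (Z=1, V=0, X=2, U=1, W=2, Y=0) weight 1/72
  (Z=1, V=0, X=2, U=1, W=2, Y=1) weight 1/216
  (Z=1, V=0, X=2, U=2, W=2, Y=0) weight 1/72
  (Z=1, V=0, X=2, U=2, W=2, Y=1) weight 1/216
Group by X:
  weight(X=1) = 2/63
  weight(X=2) = 1/27
Total weight = 2/63 + 1/27 = 13/189
P(X=1 | obs) = 2/63 / 13/189 = 6/13
P(X=2 | obs) = 1/27 / 13/189 = 7/13
argmax = 2

argmax_v P(X = v | obs) = 2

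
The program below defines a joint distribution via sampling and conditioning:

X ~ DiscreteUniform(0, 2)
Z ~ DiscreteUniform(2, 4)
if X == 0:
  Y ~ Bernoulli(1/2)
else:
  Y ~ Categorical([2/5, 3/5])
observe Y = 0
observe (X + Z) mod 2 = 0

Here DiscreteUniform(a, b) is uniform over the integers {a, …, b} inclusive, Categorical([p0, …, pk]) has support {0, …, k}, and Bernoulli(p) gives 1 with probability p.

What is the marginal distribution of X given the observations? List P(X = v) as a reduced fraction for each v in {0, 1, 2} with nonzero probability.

Enumerate traces; 5 have nonzero weight after conditioning:
  (X=0, Z=2, Y=0) weight 1/18
  (X=0, Z=4, Y=0) weight 1/18
  (X=1, Z=3, Y=0) weight 2/45
  (X=2, Z=2, Y=0) weight 2/45
  (X=2, Z=4, Y=0) weight 2/45
Group by X:
  weight(X=0) = 1/9
  weight(X=1) = 2/45
  weight(X=2) = 4/45
Total weight = 1/9 + 2/45 + 4/45 = 11/45
P(X=0 | obs) = 1/9 / 11/45 = 5/11
P(X=1 | obs) = 2/45 / 11/45 = 2/11
P(X=2 | obs) = 4/45 / 11/45 = 4/11

P(X=0) = 5/11, P(X=1) = 2/11, P(X=2) = 4/11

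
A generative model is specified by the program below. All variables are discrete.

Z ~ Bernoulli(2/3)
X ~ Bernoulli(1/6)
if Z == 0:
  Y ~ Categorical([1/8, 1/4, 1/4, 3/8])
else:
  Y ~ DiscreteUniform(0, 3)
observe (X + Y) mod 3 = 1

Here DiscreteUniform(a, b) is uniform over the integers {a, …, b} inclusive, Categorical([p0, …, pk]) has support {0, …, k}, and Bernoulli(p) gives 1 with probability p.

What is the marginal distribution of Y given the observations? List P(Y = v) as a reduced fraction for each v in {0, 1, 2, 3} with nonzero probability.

Enumerate traces; 6 have nonzero weight after conditioning:
  (Z=0, X=0, Y=1) weight 5/72
  (Z=0, X=1, Y=0) weight 1/144
  (Z=0, X=1, Y=3) weight 1/48
  (Z=1, X=0, Y=1) weight 5/36
  (Z=1, X=1, Y=0) weight 1/36
  (Z=1, X=1, Y=3) weight 1/36
Group by Y:
  weight(Y=0) = 5/144
  weight(Y=1) = 5/24
  weight(Y=3) = 7/144
Total weight = 5/144 + 5/24 + 7/144 = 7/24
P(Y=0 | obs) = 5/144 / 7/24 = 5/42
P(Y=1 | obs) = 5/24 / 7/24 = 5/7
P(Y=3 | obs) = 7/144 / 7/24 = 1/6

P(Y=0) = 5/42, P(Y=1) = 5/7, P(Y=3) = 1/6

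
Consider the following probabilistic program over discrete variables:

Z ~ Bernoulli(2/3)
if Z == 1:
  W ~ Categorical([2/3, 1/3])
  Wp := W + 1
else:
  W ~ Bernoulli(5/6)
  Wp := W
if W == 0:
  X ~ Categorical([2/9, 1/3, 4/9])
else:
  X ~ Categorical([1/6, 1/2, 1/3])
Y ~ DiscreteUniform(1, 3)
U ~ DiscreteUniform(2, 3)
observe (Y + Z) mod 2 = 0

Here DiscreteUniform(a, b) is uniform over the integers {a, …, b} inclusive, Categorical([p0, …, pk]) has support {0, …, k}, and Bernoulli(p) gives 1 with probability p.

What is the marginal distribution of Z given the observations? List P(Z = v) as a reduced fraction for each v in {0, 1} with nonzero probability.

P(Z=0) = 1/5, P(Z=1) = 4/5

Enumerate traces; 36 have nonzero weight after conditioning:
  (Z=0, W=0, X=0, Y=2, U=2) weight 1/486
  (Z=0, W=0, X=0, Y=2, U=3) weight 1/486
  (Z=0, W=0, X=1, Y=2, U=2) weight 1/324
  (Z=0, W=0, X=1, Y=2, U=3) weight 1/324
  (Z=0, W=0, X=2, Y=2, U=2) weight 1/243
  (Z=0, W=0, X=2, Y=2, U=3) weight 1/243
  (Z=0, W=1, X=0, Y=2, U=2) weight 5/648
  (Z=0, W=1, X=0, Y=2, U=3) weight 5/648
  (Z=1, W=0, X=0, Y=1, U=2) weight 4/243
  … 27 more
Group by Z:
  weight(Z=0) = 1/9
  weight(Z=1) = 4/9
Total weight = 1/9 + 4/9 = 5/9
P(Z=0 | obs) = 1/9 / 5/9 = 1/5
P(Z=1 | obs) = 4/9 / 5/9 = 4/5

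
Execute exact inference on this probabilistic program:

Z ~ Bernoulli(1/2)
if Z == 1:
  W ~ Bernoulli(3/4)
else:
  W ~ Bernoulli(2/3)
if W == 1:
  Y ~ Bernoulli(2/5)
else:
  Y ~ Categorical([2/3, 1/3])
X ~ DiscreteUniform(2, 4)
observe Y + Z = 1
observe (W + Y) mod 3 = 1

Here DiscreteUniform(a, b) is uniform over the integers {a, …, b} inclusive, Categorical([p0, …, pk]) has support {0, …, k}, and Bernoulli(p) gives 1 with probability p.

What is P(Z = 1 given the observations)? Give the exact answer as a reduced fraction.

Enumerate traces; 6 have nonzero weight after conditioning:
  (Z=0, W=0, Y=1, X=2) weight 1/54
  (Z=0, W=0, Y=1, X=3) weight 1/54
  (Z=0, W=0, Y=1, X=4) weight 1/54
  (Z=1, W=1, Y=0, X=2) weight 3/40
  (Z=1, W=1, Y=0, X=3) weight 3/40
  (Z=1, W=1, Y=0, X=4) weight 3/40
Group by Z:
  weight(Z=0) = 1/18
  weight(Z=1) = 9/40
Total weight = 1/18 + 9/40 = 101/360
P(Z=0 | obs) = 1/18 / 101/360 = 20/101
P(Z=1 | obs) = 9/40 / 101/360 = 81/101

P(Z = 1 | obs) = 81/101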